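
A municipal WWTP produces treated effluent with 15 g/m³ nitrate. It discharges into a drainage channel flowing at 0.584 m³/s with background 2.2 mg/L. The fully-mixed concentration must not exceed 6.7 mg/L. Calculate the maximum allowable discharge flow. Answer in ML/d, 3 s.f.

Mass balance at complete mixing: C_std·(Q_w + Q_r) = Q_w·C_e + Q_r·C_b.
Rearranging, Q_w = Q_r·(C_std − C_b)/(C_e − C_std) = 0.584·(6.7 − 2.2) / (15 − 6.7) = 0.3166 m³/s.
= 27.36 ML/d.

27.4 ML/d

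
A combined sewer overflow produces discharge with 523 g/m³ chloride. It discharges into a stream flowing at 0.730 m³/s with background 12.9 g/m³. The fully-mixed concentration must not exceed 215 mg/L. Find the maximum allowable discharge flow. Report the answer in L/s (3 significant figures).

479 L/s

Mass balance at complete mixing: C_std·(Q_w + Q_r) = Q_w·C_e + Q_r·C_b.
Rearranging, Q_w = Q_r·(C_std − C_b)/(C_e − C_std) = 0.730·(215 − 12.9) / (523 − 215) = 0.479 m³/s.
= 479 L/s.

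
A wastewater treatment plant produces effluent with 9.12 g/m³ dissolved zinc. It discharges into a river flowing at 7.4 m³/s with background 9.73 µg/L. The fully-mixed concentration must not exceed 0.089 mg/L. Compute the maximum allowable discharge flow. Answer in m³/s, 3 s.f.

9.73 µg/L = 0.00973 mg/L.
Mass balance at complete mixing: C_std·(Q_w + Q_r) = Q_w·C_e + Q_r·C_b.
Rearranging, Q_w = Q_r·(C_std − C_b)/(C_e − C_std) = 7.4·(0.089 − 0.00973) / (9.12 − 0.089) = 0.06495 m³/s.

0.0650 m³/s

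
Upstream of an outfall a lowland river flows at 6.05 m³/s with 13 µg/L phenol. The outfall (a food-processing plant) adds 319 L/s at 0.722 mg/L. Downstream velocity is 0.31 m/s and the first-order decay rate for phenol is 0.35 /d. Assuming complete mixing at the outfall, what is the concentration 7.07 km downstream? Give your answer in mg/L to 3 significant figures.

0.0442 mg/L

319 L/s = 0.319 m³/s.
13 µg/L = 0.013 mg/L.
After complete mixing, C₀ = (0.319·0.722 + 6.05·0.013) / 6.369 = 0.04851 mg/L.
Travel time t = 7070 m / 0.31 m/s = 2.281e+04 s = 0.264 d.
C = 0.04851·exp(−0.35·0.264) = 0.04851·0.9118 = 0.04423 mg/L.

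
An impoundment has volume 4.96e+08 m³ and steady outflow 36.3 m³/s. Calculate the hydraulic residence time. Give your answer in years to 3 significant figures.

0.433 yr

Q = 36.3 m³/s × 3.156e+07 s/yr = 1.146e+09 m³/yr.
Hydraulic residence time τ = V/Q = 4.96e+08/1.146e+09 = 0.433 yr.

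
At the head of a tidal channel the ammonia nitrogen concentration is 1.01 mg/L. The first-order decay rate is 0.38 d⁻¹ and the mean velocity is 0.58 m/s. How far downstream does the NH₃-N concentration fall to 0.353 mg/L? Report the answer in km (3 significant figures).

From C = C₀·e^(−kt), t = ln(C₀/C)/k = ln(1.01/0.353)/0.38 = 1.051/0.38 = 2.766 d.
Distance = v·t = 0.58 m/s × 2.39e+05 s = 1.386e+05 m = 138.6 km.

139 km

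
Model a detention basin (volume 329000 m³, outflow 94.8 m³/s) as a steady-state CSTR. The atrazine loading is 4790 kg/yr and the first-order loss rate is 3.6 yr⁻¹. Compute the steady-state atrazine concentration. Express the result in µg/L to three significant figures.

1.60 µg/L

Outflow Q = 94.8 m³/s × 3.156e+07 s/yr = 2.992e+09 m³/yr.
Steady-state CSTR mass balance: W = Q·C + k·V·C, so C = W/(Q + kV).
Q + kV = 2.992e+09 + 3.6·329000 = 2.993e+09 m³/yr.
C = 4790/2.993e+09 = 1.6e-06 kg/m³ = 0.0016 mg/L = 1.6 µg/L.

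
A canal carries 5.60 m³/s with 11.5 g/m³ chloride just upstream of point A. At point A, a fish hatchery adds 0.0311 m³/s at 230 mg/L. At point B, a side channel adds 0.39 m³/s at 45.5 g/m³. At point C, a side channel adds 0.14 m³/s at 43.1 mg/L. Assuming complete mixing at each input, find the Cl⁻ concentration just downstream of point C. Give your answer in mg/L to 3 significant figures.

15.5 mg/L

After input A: C = (5.6·11.5 + 0.0311·230) / 5.631 = 12.71 mg/L.
After input B: C = (5.631·12.71 + 0.39·45.5) / 6.021 = 14.83 mg/L.
After input C: C = (6.021·14.83 + 0.14·43.1) / 6.161 = 15.47 mg/L.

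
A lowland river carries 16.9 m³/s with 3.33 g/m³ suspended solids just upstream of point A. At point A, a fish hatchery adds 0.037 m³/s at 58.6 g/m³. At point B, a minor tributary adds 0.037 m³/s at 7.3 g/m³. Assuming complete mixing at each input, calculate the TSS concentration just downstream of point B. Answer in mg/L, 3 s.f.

After input A: C = (16.9·3.33 + 0.037·58.6) / 16.94 = 3.451 mg/L.
After input B: C = (16.94·3.451 + 0.037·7.3) / 16.97 = 3.459 mg/L.

3.46 mg/L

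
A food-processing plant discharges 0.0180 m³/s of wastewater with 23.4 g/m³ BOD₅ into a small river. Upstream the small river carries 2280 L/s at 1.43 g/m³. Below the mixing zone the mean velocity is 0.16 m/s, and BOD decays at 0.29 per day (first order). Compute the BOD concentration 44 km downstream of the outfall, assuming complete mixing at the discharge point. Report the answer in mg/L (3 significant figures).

0.637 mg/L

2280 L/s = 2.28 m³/s.
After complete mixing, C₀ = (0.018·23.4 + 2.28·1.43) / 2.298 = 1.602 mg/L.
Travel time t = 4.4e+04 m / 0.16 m/s = 2.75e+05 s = 3.183 d.
C = 1.602·exp(−0.29·3.183) = 1.602·0.3973 = 0.6365 mg/L.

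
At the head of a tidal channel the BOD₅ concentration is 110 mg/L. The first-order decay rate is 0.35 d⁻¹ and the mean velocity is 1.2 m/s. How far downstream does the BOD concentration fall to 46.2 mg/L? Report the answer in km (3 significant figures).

From C = C₀·e^(−kt), t = ln(C₀/C)/k = ln(110/46.2)/0.35 = 0.8675/0.35 = 2.479 d.
Distance = v·t = 1.2 m/s × 2.141e+05 s = 2.57e+05 m = 257 km.

257 km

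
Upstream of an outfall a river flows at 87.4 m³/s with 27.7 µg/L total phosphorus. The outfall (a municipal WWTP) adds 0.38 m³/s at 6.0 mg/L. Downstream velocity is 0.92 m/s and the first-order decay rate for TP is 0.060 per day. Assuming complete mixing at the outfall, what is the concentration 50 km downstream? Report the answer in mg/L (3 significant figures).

0.0516 mg/L

27.7 µg/L = 0.0277 mg/L.
After complete mixing, C₀ = (0.38·6 + 87.4·0.0277) / 87.78 = 0.05355 mg/L.
Travel time t = 5e+04 m / 0.92 m/s = 5.435e+04 s = 0.629 d.
C = 0.05355·exp(−0.060·0.629) = 0.05355·0.963 = 0.05157 mg/L.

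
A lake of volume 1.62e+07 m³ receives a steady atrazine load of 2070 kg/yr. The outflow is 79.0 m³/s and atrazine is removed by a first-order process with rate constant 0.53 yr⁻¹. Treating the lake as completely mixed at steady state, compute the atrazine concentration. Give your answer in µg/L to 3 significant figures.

0.827 µg/L

Outflow Q = 79.0 m³/s × 3.156e+07 s/yr = 2.493e+09 m³/yr.
Steady-state CSTR mass balance: W = Q·C + k·V·C, so C = W/(Q + kV).
Q + kV = 2.493e+09 + 0.53·1.62e+07 = 2.502e+09 m³/yr.
C = 2070/2.502e+09 = 8.275e-07 kg/m³ = 0.0008275 mg/L = 0.8275 µg/L.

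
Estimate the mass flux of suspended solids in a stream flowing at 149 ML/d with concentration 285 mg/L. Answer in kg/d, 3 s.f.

149 ML/d = 1.725 m³/s.
Mass flux = Q·C = 1.725 m³/s × 285 g/m³ = 491.5 g/s.
= 491.5 g/s × 86.4 = 4.246e+04 kg/d.

42500 kg/d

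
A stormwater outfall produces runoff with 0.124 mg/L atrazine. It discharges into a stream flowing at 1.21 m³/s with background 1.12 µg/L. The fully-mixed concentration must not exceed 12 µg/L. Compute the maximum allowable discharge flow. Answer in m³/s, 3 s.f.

0.118 m³/s

1.12 µg/L = 0.00112 mg/L.
12 µg/L = 0.012 mg/L.
Mass balance at complete mixing: C_std·(Q_w + Q_r) = Q_w·C_e + Q_r·C_b.
Rearranging, Q_w = Q_r·(C_std − C_b)/(C_e − C_std) = 1.21·(0.012 − 0.00112) / (0.124 − 0.012) = 0.1175 m³/s.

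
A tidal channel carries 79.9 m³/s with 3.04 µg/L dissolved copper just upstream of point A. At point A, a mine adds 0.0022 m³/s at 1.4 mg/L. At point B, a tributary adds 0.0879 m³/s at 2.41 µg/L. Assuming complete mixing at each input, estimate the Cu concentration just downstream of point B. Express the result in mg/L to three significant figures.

3.04 µg/L = 0.00304 mg/L.
After input A: C = (79.9·0.00304 + 0.0022·1.4) / 79.9 = 0.003078 mg/L.
2.41 µg/L = 0.00241 mg/L.
After input B: C = (79.9·0.003078 + 0.0879·0.00241) / 79.99 = 0.003078 mg/L.

0.00308 mg/L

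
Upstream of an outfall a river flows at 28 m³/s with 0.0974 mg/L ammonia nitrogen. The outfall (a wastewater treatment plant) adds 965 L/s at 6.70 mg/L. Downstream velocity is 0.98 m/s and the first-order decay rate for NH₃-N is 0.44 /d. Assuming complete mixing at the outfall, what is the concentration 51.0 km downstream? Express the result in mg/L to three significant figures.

0.243 mg/L

965 L/s = 0.965 m³/s.
After complete mixing, C₀ = (0.965·6.7 + 28·0.0974) / 28.96 = 0.3174 mg/L.
Travel time t = 5.1e+04 m / 0.98 m/s = 5.204e+04 s = 0.6023 d.
C = 0.3174·exp(−0.44·0.6023) = 0.3174·0.7672 = 0.2435 mg/L.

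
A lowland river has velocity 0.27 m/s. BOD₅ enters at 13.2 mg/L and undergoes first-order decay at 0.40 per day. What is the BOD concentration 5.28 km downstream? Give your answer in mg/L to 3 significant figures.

12.1 mg/L

Travel time t = 5.28 km / 0.27 m/s = 5280/0.27 = 1.956e+04 s = 0.2263 d.
First-order decay: C = 13.2·exp(−0.40·0.2263) = 13.2·0.9134 = 12.06 mg/L.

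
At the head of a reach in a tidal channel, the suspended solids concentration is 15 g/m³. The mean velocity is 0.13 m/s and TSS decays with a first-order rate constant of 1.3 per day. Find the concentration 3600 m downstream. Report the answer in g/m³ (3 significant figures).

Travel time t = 3600 m / 0.13 m/s = 3600/0.13 = 2.769e+04 s = 0.3205 d.
First-order decay: C = 15·exp(−1.3·0.3205) = 15·0.6592 = 9.889 g/m³.

9.89 g/m³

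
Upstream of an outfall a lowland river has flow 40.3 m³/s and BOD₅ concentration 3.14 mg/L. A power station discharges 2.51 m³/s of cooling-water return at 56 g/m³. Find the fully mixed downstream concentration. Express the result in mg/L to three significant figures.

6.24 mg/L

Conservation of mass across the mixing zone: C = (2.51·56 + 40.3·3.14) / (2.51 + 40.3) = 267.1/42.81 = 6.239 mg/L.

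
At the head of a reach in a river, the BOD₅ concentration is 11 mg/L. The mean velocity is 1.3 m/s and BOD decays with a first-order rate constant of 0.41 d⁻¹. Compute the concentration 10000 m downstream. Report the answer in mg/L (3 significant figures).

Travel time t = 10000 m / 1.3 m/s = 1e+04/1.3 = 7692 s = 0.08903 d.
First-order decay: C = 11·exp(−0.41·0.08903) = 11·0.9642 = 10.61 mg/L.

10.6 mg/L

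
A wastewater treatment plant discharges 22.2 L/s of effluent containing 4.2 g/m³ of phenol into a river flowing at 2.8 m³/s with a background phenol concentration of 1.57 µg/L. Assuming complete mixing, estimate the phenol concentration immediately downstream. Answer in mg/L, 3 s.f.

22.2 L/s = 0.0222 m³/s.
1.57 µg/L = 0.00157 mg/L.
Flow-weighted mixing gives C = (0.0222·4.2 + 2.8·0.00157) / (0.0222 + 2.8) = 0.09764/2.822 = 0.0346 mg/L.

0.0346 mg/L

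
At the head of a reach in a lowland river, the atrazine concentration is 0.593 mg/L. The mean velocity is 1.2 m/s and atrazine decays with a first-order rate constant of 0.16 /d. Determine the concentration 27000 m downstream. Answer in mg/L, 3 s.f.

Travel time t = 27000 m / 1.2 m/s = 2.7e+04/1.2 = 2.25e+04 s = 0.2604 d.
First-order decay: C = 0.593·exp(−0.16·0.2604) = 0.593·0.9592 = 0.5688 mg/L.

0.569 mg/L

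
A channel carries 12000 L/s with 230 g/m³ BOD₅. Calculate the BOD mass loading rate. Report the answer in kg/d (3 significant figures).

12000 L/s = 12 m³/s.
Mass flux = Q·C = 12 m³/s × 230 g/m³ = 2760 g/s.
= 2760 g/s × 86.4 = 2.385e+05 kg/d.

238000 kg/d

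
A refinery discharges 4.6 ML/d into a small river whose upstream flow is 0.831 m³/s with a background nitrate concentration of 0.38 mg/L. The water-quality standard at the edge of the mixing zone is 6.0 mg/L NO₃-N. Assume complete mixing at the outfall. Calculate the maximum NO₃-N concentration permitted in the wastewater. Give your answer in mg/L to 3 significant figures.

93.7 mg/L

4.6 ML/d = 0.05324 m³/s.
Mass balance: 6·0.8842 = 0.05324·Cₑ + 0.831·0.38.
Cₑ = (5.305 − 0.3158) / 0.05324 = 93.72 mg/L.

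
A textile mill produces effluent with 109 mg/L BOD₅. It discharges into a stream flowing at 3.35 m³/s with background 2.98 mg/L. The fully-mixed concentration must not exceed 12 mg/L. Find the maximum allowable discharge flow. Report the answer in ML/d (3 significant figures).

Mass balance at complete mixing: C_std·(Q_w + Q_r) = Q_w·C_e + Q_r·C_b.
Rearranging, Q_w = Q_r·(C_std − C_b)/(C_e − C_std) = 3.35·(12 − 2.98) / (109 − 12) = 0.3115 m³/s.
= 26.91 ML/d.

26.9 ML/d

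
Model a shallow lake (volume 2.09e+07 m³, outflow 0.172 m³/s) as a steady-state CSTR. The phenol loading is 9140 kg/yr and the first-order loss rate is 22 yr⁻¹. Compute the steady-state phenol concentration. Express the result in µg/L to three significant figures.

Outflow Q = 0.172 m³/s × 3.156e+07 s/yr = 5.428e+06 m³/yr.
Steady-state CSTR mass balance: W = Q·C + k·V·C, so C = W/(Q + kV).
Q + kV = 5.428e+06 + 22·2.09e+07 = 4.652e+08 m³/yr.
C = 9140/4.652e+08 = 1.965e-05 kg/m³ = 0.01965 mg/L = 19.65 µg/L.

19.6 µg/L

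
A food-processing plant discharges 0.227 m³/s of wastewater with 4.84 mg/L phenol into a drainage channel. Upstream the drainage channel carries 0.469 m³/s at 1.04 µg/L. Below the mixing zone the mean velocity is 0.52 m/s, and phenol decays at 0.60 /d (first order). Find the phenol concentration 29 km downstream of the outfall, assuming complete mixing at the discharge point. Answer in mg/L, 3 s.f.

1.04 µg/L = 0.00104 mg/L.
After complete mixing, C₀ = (0.227·4.84 + 0.469·0.00104) / 0.696 = 1.579 mg/L.
Travel time t = 2.9e+04 m / 0.52 m/s = 5.577e+04 s = 0.6455 d.
C = 1.579·exp(−0.60·0.6455) = 1.579·0.6789 = 1.072 mg/L.

1.07 mg/L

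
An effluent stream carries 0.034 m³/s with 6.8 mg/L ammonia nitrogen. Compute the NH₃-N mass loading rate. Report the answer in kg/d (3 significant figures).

Mass flux = Q·C = 0.034 m³/s × 6.8 g/m³ = 0.2312 g/s.
= 0.2312 g/s × 86.4 = 19.98 kg/d.

20.0 kg/d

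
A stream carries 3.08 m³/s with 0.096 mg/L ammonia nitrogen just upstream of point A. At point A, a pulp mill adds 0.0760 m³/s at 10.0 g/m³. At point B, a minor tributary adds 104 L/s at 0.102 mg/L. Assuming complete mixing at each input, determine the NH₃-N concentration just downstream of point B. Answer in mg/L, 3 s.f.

0.327 mg/L

After input A: C = (3.08·0.096 + 0.076·10) / 3.156 = 0.3345 mg/L.
104 L/s = 0.104 m³/s.
After input B: C = (3.156·0.3345 + 0.104·0.102) / 3.26 = 0.3271 mg/L.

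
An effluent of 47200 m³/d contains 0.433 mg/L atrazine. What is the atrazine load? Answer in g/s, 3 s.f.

0.237 g/s

47200 m³/d = 0.5463 m³/s.
Mass flux = Q·C = 0.5463 m³/s × 0.433 g/m³ = 0.2365 g/s.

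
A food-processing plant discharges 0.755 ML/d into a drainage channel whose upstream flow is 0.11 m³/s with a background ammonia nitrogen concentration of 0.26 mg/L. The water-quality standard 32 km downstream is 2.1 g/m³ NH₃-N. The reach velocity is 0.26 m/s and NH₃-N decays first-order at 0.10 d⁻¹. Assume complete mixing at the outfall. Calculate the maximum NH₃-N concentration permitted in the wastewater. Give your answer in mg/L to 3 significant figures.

0.755 ML/d = 0.008738 m³/s.
Travel time to the compliance point: t = 3.2e+04/0.26 = 1.231e+05 s = 1.425 d; decay factor exp(−0.10·1.425) = 0.8672.
So the concentration just after mixing may be at most 2.1/0.8672 = 2.422 mg/L.
Mass balance: 2.422·0.1187 = 0.008738·Cₑ + 0.11·0.26.
Cₑ = (0.2875 − 0.0286) / 0.008738 = 29.63 mg/L.

29.6 mg/L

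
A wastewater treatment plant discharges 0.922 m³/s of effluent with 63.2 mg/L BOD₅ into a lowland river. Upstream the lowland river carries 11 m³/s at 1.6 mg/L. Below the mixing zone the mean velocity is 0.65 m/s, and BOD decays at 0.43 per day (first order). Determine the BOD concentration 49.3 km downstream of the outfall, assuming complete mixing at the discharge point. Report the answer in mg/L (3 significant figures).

After complete mixing, C₀ = (0.922·63.2 + 11·1.6) / 11.92 = 6.364 mg/L.
Travel time t = 4.93e+04 m / 0.65 m/s = 7.585e+04 s = 0.8778 d.
C = 6.364·exp(−0.43·0.8778) = 6.364·0.6856 = 4.363 mg/L.

4.36 mg/L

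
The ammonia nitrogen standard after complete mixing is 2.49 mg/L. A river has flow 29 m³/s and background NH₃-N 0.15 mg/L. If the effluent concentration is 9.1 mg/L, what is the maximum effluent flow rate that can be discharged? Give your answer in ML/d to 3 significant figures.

Mass balance at complete mixing: C_std·(Q_w + Q_r) = Q_w·C_e + Q_r·C_b.
Rearranging, Q_w = Q_r·(C_std − C_b)/(C_e − C_std) = 29·(2.49 − 0.15) / (9.1 − 2.49) = 10.27 m³/s.
= 887 ML/d.

887 ML/d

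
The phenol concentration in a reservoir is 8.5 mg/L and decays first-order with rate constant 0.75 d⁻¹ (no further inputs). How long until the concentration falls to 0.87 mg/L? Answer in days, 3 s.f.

t = ln(C₀/C)/k = ln(8.5/0.87)/0.75 = 2.279/0.75 = 3.039 d.

3.04 d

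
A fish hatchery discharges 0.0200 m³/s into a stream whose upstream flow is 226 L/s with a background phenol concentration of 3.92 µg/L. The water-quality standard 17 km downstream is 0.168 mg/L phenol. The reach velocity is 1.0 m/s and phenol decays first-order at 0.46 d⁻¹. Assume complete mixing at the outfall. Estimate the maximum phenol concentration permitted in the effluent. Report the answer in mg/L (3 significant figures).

2.22 mg/L

226 L/s = 0.226 m³/s.
3.92 µg/L = 0.00392 mg/L.
Travel time to the compliance point: t = 1.7e+04/1.0 = 1.7e+04 s = 0.1968 d; decay factor exp(−0.46·0.1968) = 0.9135.
So the concentration just after mixing may be at most 0.168/0.9135 = 0.1839 mg/L.
Mass balance: 0.1839·0.246 = 0.02·Cₑ + 0.226·0.00392.
Cₑ = (0.04524 − 0.0008859) / 0.02 = 2.218 mg/L.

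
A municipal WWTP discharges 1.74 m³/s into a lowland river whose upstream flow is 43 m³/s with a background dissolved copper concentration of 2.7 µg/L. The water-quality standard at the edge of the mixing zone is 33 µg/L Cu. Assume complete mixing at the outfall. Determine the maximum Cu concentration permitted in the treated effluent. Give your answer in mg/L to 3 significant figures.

0.782 mg/L

2.7 µg/L = 0.0027 mg/L.
33 µg/L = 0.033 mg/L.
Mass balance: 0.033·44.74 = 1.74·Cₑ + 43·0.0027.
Cₑ = (1.476 − 0.1161) / 1.74 = 0.7818 mg/L.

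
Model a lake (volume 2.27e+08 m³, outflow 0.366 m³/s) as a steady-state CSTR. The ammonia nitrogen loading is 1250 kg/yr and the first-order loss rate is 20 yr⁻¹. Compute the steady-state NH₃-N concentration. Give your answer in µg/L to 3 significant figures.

Outflow Q = 0.366 m³/s × 3.156e+07 s/yr = 1.155e+07 m³/yr.
Steady-state CSTR mass balance: W = Q·C + k·V·C, so C = W/(Q + kV).
Q + kV = 1.155e+07 + 20·2.27e+08 = 4.552e+09 m³/yr.
C = 1250/4.552e+09 = 2.746e-07 kg/m³ = 0.0002746 mg/L = 0.2746 µg/L.

0.275 µg/L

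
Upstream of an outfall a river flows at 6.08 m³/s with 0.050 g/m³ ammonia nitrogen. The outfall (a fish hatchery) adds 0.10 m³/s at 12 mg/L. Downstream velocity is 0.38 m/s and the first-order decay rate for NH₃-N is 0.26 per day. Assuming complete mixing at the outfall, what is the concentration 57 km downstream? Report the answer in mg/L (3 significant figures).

0.155 mg/L

After complete mixing, C₀ = (0.1·12 + 6.08·0.05) / 6.18 = 0.2434 mg/L.
Travel time t = 5.7e+04 m / 0.38 m/s = 1.5e+05 s = 1.736 d.
C = 0.2434·exp(−0.26·1.736) = 0.2434·0.6367 = 0.155 mg/L.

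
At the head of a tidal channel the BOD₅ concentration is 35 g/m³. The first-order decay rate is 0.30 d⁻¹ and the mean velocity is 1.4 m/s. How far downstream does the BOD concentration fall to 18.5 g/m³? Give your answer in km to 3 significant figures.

From C = C₀·e^(−kt), t = ln(C₀/C)/k = ln(35/18.5)/0.30 = 0.6376/0.30 = 2.125 d.
Distance = v·t = 1.4 m/s × 1.836e+05 s = 2.571e+05 m = 257.1 km.

257 km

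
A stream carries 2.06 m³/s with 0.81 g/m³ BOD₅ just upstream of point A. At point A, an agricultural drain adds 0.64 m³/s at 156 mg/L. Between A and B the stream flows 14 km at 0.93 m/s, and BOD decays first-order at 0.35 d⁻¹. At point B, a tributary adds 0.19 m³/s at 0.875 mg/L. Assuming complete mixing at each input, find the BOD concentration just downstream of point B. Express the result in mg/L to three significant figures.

After input A: C = (2.06·0.81 + 0.64·156) / 2.7 = 37.6 mg/L.
Over the 14 km reach to input B (t = 1.505e+04 s = 0.1742 d), decay gives C = 37.6·exp(−0.35·0.1742) = 35.37 mg/L.
After input B: C = (2.7·35.37 + 0.19·0.875) / 2.89 = 33.1 mg/L.

33.1 mg/L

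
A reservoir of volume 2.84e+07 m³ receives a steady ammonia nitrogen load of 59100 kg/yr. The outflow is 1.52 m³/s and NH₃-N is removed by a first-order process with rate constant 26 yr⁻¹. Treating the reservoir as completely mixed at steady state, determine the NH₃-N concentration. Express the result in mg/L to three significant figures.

0.0752 mg/L

Outflow Q = 1.52 m³/s × 3.156e+07 s/yr = 4.797e+07 m³/yr.
Steady-state CSTR mass balance: W = Q·C + k·V·C, so C = W/(Q + kV).
Q + kV = 4.797e+07 + 26·2.84e+07 = 7.864e+08 m³/yr.
C = 59100/7.864e+08 = 7.516e-05 kg/m³ = 0.07516 mg/L.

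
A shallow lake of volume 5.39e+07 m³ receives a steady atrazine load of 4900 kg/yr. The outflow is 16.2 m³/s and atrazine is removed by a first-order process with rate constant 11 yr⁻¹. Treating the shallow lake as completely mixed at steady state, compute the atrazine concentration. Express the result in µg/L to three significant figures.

4.44 µg/L

Outflow Q = 16.2 m³/s × 3.156e+07 s/yr = 5.112e+08 m³/yr.
Steady-state CSTR mass balance: W = Q·C + k·V·C, so C = W/(Q + kV).
Q + kV = 5.112e+08 + 11·5.39e+07 = 1.104e+09 m³/yr.
C = 4900/1.104e+09 = 4.438e-06 kg/m³ = 0.004438 mg/L = 4.438 µg/L.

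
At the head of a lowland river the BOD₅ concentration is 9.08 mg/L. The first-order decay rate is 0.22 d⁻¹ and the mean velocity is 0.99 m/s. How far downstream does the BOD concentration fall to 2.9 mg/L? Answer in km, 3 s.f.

444 km

From C = C₀·e^(−kt), t = ln(C₀/C)/k = ln(9.08/2.9)/0.22 = 1.141/0.22 = 5.188 d.
Distance = v·t = 0.99 m/s × 4.482e+05 s = 4.438e+05 m = 443.8 km.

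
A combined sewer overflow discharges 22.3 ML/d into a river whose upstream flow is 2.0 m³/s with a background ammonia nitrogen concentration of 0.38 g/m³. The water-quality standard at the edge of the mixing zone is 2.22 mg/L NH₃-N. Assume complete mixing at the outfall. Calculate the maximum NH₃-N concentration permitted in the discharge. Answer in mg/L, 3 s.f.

16.5 mg/L

22.3 ML/d = 0.2581 m³/s.
Mass balance: 2.22·2.258 = 0.2581·Cₑ + 2·0.38.
Cₑ = (5.013 − 0.76) / 0.2581 = 16.48 mg/L.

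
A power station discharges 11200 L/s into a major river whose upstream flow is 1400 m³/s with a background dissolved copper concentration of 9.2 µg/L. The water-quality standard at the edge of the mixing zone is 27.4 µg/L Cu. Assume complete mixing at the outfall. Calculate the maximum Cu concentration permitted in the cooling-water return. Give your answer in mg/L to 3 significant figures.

2.30 mg/L

11200 L/s = 11.2 m³/s.
9.2 µg/L = 0.0092 mg/L.
27.4 µg/L = 0.0274 mg/L.
Mass balance: 0.0274·1411 = 11.2·Cₑ + 1400·0.0092.
Cₑ = (38.67 − 12.88) / 11.2 = 2.302 mg/L.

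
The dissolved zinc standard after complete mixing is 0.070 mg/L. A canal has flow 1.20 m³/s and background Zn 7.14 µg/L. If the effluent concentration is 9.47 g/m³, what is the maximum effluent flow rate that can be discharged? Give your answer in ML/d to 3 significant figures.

7.14 µg/L = 0.00714 mg/L.
Mass balance at complete mixing: C_std·(Q_w + Q_r) = Q_w·C_e + Q_r·C_b.
Rearranging, Q_w = Q_r·(C_std − C_b)/(C_e − C_std) = 1.20·(0.07 − 0.00714) / (9.47 − 0.07) = 0.008025 m³/s.
= 0.6933 ML/d.

0.693 ML/d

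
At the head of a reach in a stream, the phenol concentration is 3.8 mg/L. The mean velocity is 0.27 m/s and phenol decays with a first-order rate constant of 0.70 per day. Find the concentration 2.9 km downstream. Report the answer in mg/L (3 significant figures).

3.48 mg/L

Travel time t = 2.9 km / 0.27 m/s = 2900/0.27 = 1.074e+04 s = 0.1243 d.
First-order decay: C = 3.8·exp(−0.70·0.1243) = 3.8·0.9167 = 3.483 mg/L.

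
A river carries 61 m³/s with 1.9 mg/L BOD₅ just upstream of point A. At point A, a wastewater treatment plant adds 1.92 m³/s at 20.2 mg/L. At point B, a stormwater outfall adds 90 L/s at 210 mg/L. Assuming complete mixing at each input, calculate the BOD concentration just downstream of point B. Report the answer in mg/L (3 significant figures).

After input A: C = (61·1.9 + 1.92·20.2) / 62.92 = 2.458 mg/L.
90 L/s = 0.09 m³/s.
After input B: C = (62.92·2.458 + 0.09·210) / 63.01 = 2.755 mg/L.

2.75 mg/L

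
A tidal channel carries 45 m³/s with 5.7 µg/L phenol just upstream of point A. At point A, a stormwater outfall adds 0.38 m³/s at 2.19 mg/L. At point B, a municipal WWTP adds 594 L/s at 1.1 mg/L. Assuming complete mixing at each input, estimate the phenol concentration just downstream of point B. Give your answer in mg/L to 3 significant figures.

5.7 µg/L = 0.0057 mg/L.
After input A: C = (45·0.0057 + 0.38·2.19) / 45.38 = 0.02399 mg/L.
594 L/s = 0.594 m³/s.
After input B: C = (45.38·0.02399 + 0.594·1.1) / 45.97 = 0.03789 mg/L.

0.0379 mg/L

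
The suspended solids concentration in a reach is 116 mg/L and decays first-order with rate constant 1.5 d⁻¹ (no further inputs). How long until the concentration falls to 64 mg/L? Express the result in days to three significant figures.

t = ln(C₀/C)/k = ln(116/64)/1.5 = 0.5947/1.5 = 0.3965 d.

0.396 d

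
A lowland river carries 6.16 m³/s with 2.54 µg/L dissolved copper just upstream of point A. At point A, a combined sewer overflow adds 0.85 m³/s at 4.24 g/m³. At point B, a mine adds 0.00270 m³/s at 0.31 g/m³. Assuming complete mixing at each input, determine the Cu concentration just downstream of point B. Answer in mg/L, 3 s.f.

0.516 mg/L

2.54 µg/L = 0.00254 mg/L.
After input A: C = (6.16·0.00254 + 0.85·4.24) / 7.01 = 0.5164 mg/L.
After input B: C = (7.01·0.5164 + 0.0027·0.31) / 7.013 = 0.5163 mg/L.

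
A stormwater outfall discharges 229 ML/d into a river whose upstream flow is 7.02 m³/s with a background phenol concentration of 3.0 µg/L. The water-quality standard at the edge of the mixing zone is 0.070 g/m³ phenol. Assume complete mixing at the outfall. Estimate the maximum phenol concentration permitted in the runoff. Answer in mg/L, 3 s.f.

0.247 mg/L

229 ML/d = 2.65 m³/s.
3.0 µg/L = 0.003 mg/L.
Mass balance: 0.07·9.67 = 2.65·Cₑ + 7.02·0.003.
Cₑ = (0.6769 − 0.02106) / 2.65 = 0.2475 mg/L.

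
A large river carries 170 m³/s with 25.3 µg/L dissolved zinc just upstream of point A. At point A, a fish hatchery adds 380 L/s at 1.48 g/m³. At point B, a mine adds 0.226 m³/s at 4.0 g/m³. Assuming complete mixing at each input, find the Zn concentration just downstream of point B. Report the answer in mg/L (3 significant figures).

25.3 µg/L = 0.0253 mg/L.
380 L/s = 0.38 m³/s.
After input A: C = (170·0.0253 + 0.38·1.48) / 170.4 = 0.02854 mg/L.
After input B: C = (170.4·0.02854 + 0.226·4) / 170.6 = 0.03381 mg/L.

0.0338 mg/L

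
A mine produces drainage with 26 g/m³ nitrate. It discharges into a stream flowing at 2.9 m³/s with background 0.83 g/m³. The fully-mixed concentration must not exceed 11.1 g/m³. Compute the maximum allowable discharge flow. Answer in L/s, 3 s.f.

2000 L/s

Mass balance at complete mixing: C_std·(Q_w + Q_r) = Q_w·C_e + Q_r·C_b.
Rearranging, Q_w = Q_r·(C_std − C_b)/(C_e − C_std) = 2.9·(11.1 − 0.83) / (26 − 11.1) = 1.999 m³/s.
= 1999 L/s.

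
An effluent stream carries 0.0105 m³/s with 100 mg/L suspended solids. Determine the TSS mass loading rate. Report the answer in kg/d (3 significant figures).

90.7 kg/d

Mass flux = Q·C = 0.0105 m³/s × 100 g/m³ = 1.05 g/s.
= 1.05 g/s × 86.4 = 90.72 kg/d.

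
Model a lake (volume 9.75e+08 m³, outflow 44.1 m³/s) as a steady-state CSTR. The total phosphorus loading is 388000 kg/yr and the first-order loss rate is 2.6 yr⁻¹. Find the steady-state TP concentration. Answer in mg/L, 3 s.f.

Outflow Q = 44.1 m³/s × 3.156e+07 s/yr = 1.392e+09 m³/yr.
Steady-state CSTR mass balance: W = Q·C + k·V·C, so C = W/(Q + kV).
Q + kV = 1.392e+09 + 2.6·9.75e+08 = 3.927e+09 m³/yr.
C = 388000/3.927e+09 = 9.881e-05 kg/m³ = 0.09881 mg/L.

0.0988 mg/L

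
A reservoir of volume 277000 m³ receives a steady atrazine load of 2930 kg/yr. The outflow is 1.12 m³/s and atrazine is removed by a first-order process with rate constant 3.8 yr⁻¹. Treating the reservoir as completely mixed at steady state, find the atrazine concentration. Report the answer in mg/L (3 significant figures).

Outflow Q = 1.12 m³/s × 3.156e+07 s/yr = 3.534e+07 m³/yr.
Steady-state CSTR mass balance: W = Q·C + k·V·C, so C = W/(Q + kV).
Q + kV = 3.534e+07 + 3.8·277000 = 3.64e+07 m³/yr.
C = 2930/3.64e+07 = 8.05e-05 kg/m³ = 0.0805 mg/L.

0.0805 mg/L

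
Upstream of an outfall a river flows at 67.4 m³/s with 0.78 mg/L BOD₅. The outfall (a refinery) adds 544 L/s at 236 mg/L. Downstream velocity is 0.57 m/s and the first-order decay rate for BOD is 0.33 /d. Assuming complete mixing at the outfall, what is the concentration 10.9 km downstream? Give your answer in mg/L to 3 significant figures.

2.48 mg/L

544 L/s = 0.544 m³/s.
After complete mixing, C₀ = (0.544·236 + 67.4·0.78) / 67.94 = 2.663 mg/L.
Travel time t = 1.09e+04 m / 0.57 m/s = 1.912e+04 s = 0.2213 d.
C = 2.663·exp(−0.33·0.2213) = 2.663·0.9296 = 2.476 mg/L.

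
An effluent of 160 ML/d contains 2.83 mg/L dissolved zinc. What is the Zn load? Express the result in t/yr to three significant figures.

165 t/yr

160 ML/d = 1.852 m³/s.
Mass flux = Q·C = 1.852 m³/s × 2.83 g/m³ = 5.241 g/s.
= 5.241 g/s × 31.56 = 165.4 t/yr.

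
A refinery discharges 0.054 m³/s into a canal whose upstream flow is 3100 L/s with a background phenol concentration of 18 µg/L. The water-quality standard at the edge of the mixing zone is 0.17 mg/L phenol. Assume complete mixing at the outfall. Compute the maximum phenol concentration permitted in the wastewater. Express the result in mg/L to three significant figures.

3100 L/s = 3.1 m³/s.
18 µg/L = 0.018 mg/L.
Mass balance: 0.17·3.154 = 0.054·Cₑ + 3.1·0.018.
Cₑ = (0.5362 − 0.0558) / 0.054 = 8.896 mg/L.

8.90 mg/L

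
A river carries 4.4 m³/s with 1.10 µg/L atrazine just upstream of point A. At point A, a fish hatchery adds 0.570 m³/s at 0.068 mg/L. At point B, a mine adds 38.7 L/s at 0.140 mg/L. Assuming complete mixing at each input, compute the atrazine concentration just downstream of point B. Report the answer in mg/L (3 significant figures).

1.10 µg/L = 0.0011 mg/L.
After input A: C = (4.4·0.0011 + 0.57·0.068) / 4.97 = 0.008773 mg/L.
38.7 L/s = 0.0387 m³/s.
After input B: C = (4.97·0.008773 + 0.0387·0.14) / 5.009 = 0.009787 mg/L.

0.00979 mg/L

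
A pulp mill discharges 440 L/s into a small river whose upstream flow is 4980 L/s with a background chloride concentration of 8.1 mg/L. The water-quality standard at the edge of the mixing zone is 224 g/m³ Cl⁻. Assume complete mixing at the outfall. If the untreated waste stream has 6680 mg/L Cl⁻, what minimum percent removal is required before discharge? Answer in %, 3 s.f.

440 L/s = 0.44 m³/s.
4980 L/s = 4.98 m³/s.
Mass balance: 224·5.42 = 0.44·Cₑ + 4.98·8.1.
Cₑ = (1214 − 40.34) / 0.44 = 2668 mg/L.
Required removal = 1 − 2668/6680 = 60.07 %.

60.1 %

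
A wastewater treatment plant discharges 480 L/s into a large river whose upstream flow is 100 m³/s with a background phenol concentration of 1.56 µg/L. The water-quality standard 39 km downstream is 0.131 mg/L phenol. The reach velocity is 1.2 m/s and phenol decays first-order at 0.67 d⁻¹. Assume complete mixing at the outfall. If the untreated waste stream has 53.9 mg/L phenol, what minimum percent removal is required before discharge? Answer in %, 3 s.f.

35.1 %

480 L/s = 0.48 m³/s.
1.56 µg/L = 0.00156 mg/L.
Travel time to the compliance point: t = 3.9e+04/1.2 = 3.25e+04 s = 0.3762 d; decay factor exp(−0.67·0.3762) = 0.7772.
So the concentration just after mixing may be at most 0.131/0.7772 = 0.1685 mg/L.
Mass balance: 0.1685·100.5 = 0.48·Cₑ + 100·0.00156.
Cₑ = (16.94 − 0.156) / 0.48 = 34.96 mg/L.
Required removal = 1 − 34.96/53.9 = 35.14 %.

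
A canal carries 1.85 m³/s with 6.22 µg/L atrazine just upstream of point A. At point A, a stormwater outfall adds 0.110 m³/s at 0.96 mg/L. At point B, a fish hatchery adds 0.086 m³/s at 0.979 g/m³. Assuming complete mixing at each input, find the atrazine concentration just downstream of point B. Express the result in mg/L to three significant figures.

6.22 µg/L = 0.00622 mg/L.
After input A: C = (1.85·0.00622 + 0.11·0.96) / 1.96 = 0.05975 mg/L.
After input B: C = (1.96·0.05975 + 0.086·0.979) / 2.046 = 0.09839 mg/L.

0.0984 mg/L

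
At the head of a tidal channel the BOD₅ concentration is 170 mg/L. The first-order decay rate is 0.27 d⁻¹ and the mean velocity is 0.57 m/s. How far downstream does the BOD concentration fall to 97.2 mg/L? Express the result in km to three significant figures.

102 km

From C = C₀·e^(−kt), t = ln(C₀/C)/k = ln(170/97.2)/0.27 = 0.559/0.27 = 2.07 d.
Distance = v·t = 0.57 m/s × 1.789e+05 s = 1.02e+05 m = 102 km.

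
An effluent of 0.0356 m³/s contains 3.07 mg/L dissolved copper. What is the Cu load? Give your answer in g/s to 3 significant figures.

Mass flux = Q·C = 0.0356 m³/s × 3.07 g/m³ = 0.1093 g/s.

0.109 g/s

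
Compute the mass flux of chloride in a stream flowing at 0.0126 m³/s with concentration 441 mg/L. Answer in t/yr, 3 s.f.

Mass flux = Q·C = 0.0126 m³/s × 441 g/m³ = 5.557 g/s.
= 5.557 g/s × 31.56 = 175.4 t/yr.

175 t/yr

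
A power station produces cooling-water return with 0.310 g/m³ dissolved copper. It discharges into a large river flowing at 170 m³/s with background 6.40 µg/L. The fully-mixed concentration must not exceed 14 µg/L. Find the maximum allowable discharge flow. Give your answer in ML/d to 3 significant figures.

377 ML/d

6.40 µg/L = 0.0064 mg/L.
14 µg/L = 0.014 mg/L.
Mass balance at complete mixing: C_std·(Q_w + Q_r) = Q_w·C_e + Q_r·C_b.
Rearranging, Q_w = Q_r·(C_std − C_b)/(C_e − C_std) = 170·(0.014 − 0.0064) / (0.31 − 0.014) = 4.365 m³/s.
= 377.1 ML/d.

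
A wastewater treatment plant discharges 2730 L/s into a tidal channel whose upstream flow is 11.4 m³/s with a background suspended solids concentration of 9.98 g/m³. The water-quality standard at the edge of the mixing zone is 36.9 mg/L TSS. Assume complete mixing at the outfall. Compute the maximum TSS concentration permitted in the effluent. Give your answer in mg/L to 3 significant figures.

149 mg/L

2730 L/s = 2.73 m³/s.
Mass balance: 36.9·14.13 = 2.73·Cₑ + 11.4·9.98.
Cₑ = (521.4 − 113.8) / 2.73 = 149.3 mg/L.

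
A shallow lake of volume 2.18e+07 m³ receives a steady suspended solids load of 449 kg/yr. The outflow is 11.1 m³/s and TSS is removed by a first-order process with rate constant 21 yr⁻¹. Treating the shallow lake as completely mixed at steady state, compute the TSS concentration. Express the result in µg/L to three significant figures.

0.556 µg/L

Outflow Q = 11.1 m³/s × 3.156e+07 s/yr = 3.503e+08 m³/yr.
Steady-state CSTR mass balance: W = Q·C + k·V·C, so C = W/(Q + kV).
Q + kV = 3.503e+08 + 21·2.18e+07 = 8.081e+08 m³/yr.
C = 449/8.081e+08 = 5.556e-07 kg/m³ = 0.0005556 mg/L = 0.5556 µg/L.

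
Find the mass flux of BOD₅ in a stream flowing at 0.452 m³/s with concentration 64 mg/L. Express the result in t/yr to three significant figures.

913 t/yr

Mass flux = Q·C = 0.452 m³/s × 64 g/m³ = 28.93 g/s.
= 28.93 g/s × 31.56 = 912.9 t/yr.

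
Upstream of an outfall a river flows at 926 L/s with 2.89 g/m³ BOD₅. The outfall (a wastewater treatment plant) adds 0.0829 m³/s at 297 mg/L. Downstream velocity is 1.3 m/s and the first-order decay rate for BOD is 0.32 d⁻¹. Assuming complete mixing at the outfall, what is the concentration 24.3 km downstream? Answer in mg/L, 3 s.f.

926 L/s = 0.926 m³/s.
After complete mixing, C₀ = (0.0829·297 + 0.926·2.89) / 1.009 = 27.06 mg/L.
Travel time t = 2.43e+04 m / 1.3 m/s = 1.869e+04 s = 0.2163 d.
C = 27.06·exp(−0.32·0.2163) = 27.06·0.9331 = 25.25 mg/L.

25.2 mg/L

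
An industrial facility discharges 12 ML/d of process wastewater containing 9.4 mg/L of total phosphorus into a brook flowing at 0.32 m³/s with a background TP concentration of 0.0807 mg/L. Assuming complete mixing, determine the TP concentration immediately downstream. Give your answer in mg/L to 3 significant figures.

2.90 mg/L

12 ML/d = 0.1389 m³/s.
Conservation of mass across the mixing zone: C = (0.1389·9.4 + 0.32·0.0807) / (0.1389 + 0.32) = 1.331/0.4589 = 2.901 mg/L.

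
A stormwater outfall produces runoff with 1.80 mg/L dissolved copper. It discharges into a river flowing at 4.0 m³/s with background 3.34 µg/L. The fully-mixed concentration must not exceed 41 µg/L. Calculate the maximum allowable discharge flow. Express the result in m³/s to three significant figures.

3.34 µg/L = 0.00334 mg/L.
41 µg/L = 0.041 mg/L.
Mass balance at complete mixing: C_std·(Q_w + Q_r) = Q_w·C_e + Q_r·C_b.
Rearranging, Q_w = Q_r·(C_std − C_b)/(C_e − C_std) = 4.0·(0.041 − 0.00334) / (1.8 − 0.041) = 0.08564 m³/s.

0.0856 m³/s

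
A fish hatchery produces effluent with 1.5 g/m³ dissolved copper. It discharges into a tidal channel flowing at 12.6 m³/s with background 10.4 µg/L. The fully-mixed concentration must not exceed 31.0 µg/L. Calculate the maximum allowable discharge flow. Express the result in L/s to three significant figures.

177 L/s

10.4 µg/L = 0.0104 mg/L.
31.0 µg/L = 0.031 mg/L.
Mass balance at complete mixing: C_std·(Q_w + Q_r) = Q_w·C_e + Q_r·C_b.
Rearranging, Q_w = Q_r·(C_std − C_b)/(C_e − C_std) = 12.6·(0.031 − 0.0104) / (1.5 − 0.031) = 0.1767 m³/s.
= 176.7 L/s.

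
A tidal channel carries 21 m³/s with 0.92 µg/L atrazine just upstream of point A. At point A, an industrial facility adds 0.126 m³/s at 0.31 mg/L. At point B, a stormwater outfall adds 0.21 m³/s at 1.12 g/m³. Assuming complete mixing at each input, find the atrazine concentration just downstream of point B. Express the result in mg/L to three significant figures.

0.92 µg/L = 0.00092 mg/L.
After input A: C = (21·0.00092 + 0.126·0.31) / 21.13 = 0.002763 mg/L.
After input B: C = (21.13·0.002763 + 0.21·1.12) / 21.34 = 0.01376 mg/L.

0.0138 mg/L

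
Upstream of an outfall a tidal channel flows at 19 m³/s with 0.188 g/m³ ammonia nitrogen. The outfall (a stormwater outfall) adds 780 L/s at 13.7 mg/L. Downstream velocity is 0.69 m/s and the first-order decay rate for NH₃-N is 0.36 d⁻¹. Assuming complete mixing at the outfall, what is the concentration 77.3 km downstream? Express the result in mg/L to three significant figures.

780 L/s = 0.78 m³/s.
After complete mixing, C₀ = (0.78·13.7 + 19·0.188) / 19.78 = 0.7208 mg/L.
Travel time t = 7.73e+04 m / 0.69 m/s = 1.12e+05 s = 1.297 d.
C = 0.7208·exp(−0.36·1.297) = 0.7208·0.627 = 0.452 mg/L.

0.452 mg/L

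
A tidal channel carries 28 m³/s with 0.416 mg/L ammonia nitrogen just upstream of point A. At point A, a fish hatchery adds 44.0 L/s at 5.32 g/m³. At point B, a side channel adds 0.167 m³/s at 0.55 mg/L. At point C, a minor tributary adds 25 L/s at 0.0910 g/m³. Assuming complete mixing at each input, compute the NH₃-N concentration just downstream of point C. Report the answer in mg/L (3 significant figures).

0.424 mg/L

44.0 L/s = 0.044 m³/s.
After input A: C = (28·0.416 + 0.044·5.32) / 28.04 = 0.4237 mg/L.
After input B: C = (28.04·0.4237 + 0.167·0.55) / 28.21 = 0.4244 mg/L.
25 L/s = 0.025 m³/s.
After input C: C = (28.21·0.4244 + 0.025·0.091) / 28.24 = 0.4241 mg/L.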